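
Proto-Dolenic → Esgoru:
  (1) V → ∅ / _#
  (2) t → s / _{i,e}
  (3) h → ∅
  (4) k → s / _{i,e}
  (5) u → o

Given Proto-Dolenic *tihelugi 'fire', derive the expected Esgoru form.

Esgoru: *tihelugi > tihelug > sihelug > sielug > sielog  (by apocope, palatalisation, h-loss, vowel merger)

sielog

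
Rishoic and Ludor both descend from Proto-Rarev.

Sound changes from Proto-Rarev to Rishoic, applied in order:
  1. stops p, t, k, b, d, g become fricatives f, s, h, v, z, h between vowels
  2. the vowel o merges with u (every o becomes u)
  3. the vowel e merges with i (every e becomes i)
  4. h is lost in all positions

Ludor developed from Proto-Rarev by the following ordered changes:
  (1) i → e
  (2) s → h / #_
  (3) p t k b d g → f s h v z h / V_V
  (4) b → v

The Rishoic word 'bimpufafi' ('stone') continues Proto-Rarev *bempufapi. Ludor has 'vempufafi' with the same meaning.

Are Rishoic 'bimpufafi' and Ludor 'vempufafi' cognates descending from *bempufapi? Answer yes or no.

no

Derive the expected Ludor reflex of *bempufapi:
Ludor: *bempufapi > bempufape > bempufafe > vempufafe  (by vowel merger, intervocalic lenition, unconditioned shift)
The regular Ludor reflex would be 'vempufafe', but the attested form is 'vempufafi'. The correspondence is irregular, so they are not cognates (the Ludor form has a different source).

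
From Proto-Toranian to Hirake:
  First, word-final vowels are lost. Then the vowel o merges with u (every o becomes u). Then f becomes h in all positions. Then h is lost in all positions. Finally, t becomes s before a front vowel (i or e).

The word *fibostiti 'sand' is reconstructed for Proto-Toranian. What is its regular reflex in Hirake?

ibussit

Hirake: *fibostiti
  fibostiti → fibostit   [apocope]
  fibostit → fibustit   [vowel merger]
  fibustit → hibustit   [unconditioned shift]
  hibustit → ibustit   [h-loss]
  ibustit → ibussit   [palatalisation]
  giving Hirake ibussit.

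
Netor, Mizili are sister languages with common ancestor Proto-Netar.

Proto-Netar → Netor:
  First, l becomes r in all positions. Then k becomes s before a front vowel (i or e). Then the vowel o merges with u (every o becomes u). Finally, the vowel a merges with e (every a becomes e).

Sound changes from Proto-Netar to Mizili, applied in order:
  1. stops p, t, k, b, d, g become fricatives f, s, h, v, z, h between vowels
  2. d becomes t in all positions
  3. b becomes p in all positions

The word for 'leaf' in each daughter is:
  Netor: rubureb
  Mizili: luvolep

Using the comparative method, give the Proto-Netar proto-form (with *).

*luboleb

Position 5: Netor has r, Mizili has l. Mizili preserves l here (none of its changes turn any other segment into l), so the proto-segment is *l.
Position 1: Netor has r, Mizili has l. Mizili preserves l here (none of its changes turn any other segment into l), so the proto-segment is *l.
Position 4: Netor has u, Mizili has o. Mizili preserves o here (none of its changes turn any other segment into o), so the proto-segment is *o.
Continuing position by position gives *luboleb; check it forward:
Netor: *luboleb > ruboreb > rubureb  (by unconditioned shift, vowel merger)
Mizili: start from *luboleb.
  rule 1 (intervocalic lenition): luboleb → luvoleb
  rule 2: no change — luvoleb
  rule 3 (unconditioned shift): luvoleb → luvolep
  ⇒ Mizili luvolep
Only *luboleb yields all of Netor rubureb, Mizili luvolep.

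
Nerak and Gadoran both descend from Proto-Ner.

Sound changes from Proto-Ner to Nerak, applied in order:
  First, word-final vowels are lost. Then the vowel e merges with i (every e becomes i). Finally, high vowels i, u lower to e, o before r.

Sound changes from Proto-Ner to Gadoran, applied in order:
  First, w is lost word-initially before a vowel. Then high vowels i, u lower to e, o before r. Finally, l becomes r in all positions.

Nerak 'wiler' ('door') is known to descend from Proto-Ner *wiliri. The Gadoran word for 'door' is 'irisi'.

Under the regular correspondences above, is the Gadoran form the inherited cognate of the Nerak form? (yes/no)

no

Derive the expected Gadoran reflex of *wiliri:
Gadoran: start from *wiliri.
  rule 1 (glide loss): wiliri → iliri
  rule 2 (pre-rhotic lowering): iliri → ileri
  rule 3 (unconditioned shift): ileri → ireri
  ⇒ Gadoran ireri
The regular Gadoran reflex would be 'ireri', but the attested form is 'irisi'. The correspondence is irregular, so they are not cognates (the Gadoran form has a different source).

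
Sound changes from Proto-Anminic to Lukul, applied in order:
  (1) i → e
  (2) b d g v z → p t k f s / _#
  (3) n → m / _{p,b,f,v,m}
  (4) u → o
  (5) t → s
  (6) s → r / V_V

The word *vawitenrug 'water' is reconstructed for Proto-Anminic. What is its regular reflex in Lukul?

vawerenrok

Lukul: *vawitenrug > vawetenrug > vawetenruk > vawetenrok > vawesenrok > vawerenrok  (by vowel merger, final devoicing, vowel merger, unconditioned shift, rhotacism)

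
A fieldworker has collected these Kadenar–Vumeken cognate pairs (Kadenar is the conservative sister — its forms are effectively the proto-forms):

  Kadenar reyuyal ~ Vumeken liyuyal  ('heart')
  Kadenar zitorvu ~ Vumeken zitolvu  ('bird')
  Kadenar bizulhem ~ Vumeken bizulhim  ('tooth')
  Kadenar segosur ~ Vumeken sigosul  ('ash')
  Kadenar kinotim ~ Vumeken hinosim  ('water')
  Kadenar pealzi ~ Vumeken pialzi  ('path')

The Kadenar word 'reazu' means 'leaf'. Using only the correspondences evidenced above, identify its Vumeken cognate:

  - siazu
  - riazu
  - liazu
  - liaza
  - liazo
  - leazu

liazu

reyuyal ~ liyuyal — Kadenar r corresponds to Vumeken l word-initially before a front vowel.
pealzi ~ pialzi — Kadenar e corresponds to Vumeken i after a consonant, before a back vowel.
Applying these to Kadenar 'reazu':
  reazu → leazu   (r→l word-initially before a front vowel)
  leazu → liazu   (e→i after a consonant, before a back vowel)
So the Vumeken cognate is 'liazu'.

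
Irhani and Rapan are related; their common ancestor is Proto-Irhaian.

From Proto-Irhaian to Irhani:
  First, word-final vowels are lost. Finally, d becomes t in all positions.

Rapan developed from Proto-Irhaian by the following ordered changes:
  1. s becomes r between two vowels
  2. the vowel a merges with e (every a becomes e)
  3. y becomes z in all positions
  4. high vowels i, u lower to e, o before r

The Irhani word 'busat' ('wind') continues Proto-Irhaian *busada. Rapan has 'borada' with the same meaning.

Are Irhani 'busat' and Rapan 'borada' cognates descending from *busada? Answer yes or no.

Derive the expected Rapan reflex of *busada:
Rapan: *busada
  busada → burada   [rhotacism]
  burada → burede   [vowel merger]
  burede (rule 3 does not apply)
  burede → borede   [pre-rhotic lowering]
  giving Rapan borede.
The regular Rapan reflex would be 'borede', but the attested form is 'borada'. The correspondence is irregular, so they are not cognates (the Rapan form has a different source).

no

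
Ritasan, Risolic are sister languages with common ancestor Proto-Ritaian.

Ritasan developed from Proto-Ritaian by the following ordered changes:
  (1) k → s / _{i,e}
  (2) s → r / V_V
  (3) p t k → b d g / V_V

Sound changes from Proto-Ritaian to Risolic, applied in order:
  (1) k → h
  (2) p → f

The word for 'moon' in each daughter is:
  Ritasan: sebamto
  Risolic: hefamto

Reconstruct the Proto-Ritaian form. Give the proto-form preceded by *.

*kepamto

Position 1: Ritasan has s, Risolic has h. Taking the neighbouring segments as reconstructed: Ritasan s could go back to *k or *s; Risolic h could go back to *k or *h — the one source consistent with every daughter is *k.
Position 3: Ritasan has b, Risolic has f. Taking the neighbouring segments as reconstructed: Ritasan b could go back to *p or *b; Risolic f could go back to *p or *f — the one source consistent with every daughter is *p.
The remaining positions agree across the daughters. Check the candidate against every language:
Ritasan: *kepamto
  kepamto → sepamto   [palatalisation]
  sepamto (rule 2 does not apply)
  sepamto → sebamto   [intervocalic voicing]
  giving Ritasan sebamto.
Risolic: *kepamto > hepamto > hefamto  (by unconditioned shift, unconditioned shift)
*kepamto is the unique common source.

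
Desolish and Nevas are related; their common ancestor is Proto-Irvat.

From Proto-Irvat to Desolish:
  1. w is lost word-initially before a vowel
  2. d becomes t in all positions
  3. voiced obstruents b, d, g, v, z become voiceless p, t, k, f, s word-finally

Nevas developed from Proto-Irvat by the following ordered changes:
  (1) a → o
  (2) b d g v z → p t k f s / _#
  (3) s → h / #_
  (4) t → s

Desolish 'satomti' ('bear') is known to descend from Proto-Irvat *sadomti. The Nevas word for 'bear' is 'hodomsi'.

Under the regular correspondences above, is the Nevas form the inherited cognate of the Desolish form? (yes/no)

yes

Derive the expected Nevas reflex of *sadomti:
Nevas: *sadomti
  sadomti → sodomti   [vowel merger]
  sodomti (rule 2 does not apply)
  sodomti → hodomti   [debuccalisation]
  hodomti → hodomsi   [unconditioned shift]
  giving Nevas hodomsi.
Nevas 'hodomsi' matches the regular reflex exactly, so the pair is cognate.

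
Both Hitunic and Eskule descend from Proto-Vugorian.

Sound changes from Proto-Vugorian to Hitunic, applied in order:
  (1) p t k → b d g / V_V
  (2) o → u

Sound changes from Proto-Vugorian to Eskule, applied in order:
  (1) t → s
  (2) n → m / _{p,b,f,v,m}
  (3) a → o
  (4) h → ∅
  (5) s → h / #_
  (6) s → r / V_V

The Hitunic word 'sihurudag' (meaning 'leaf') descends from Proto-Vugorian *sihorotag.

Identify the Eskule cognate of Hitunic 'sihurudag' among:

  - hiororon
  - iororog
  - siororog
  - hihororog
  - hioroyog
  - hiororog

hiororog

Eskule: *sihorotag > sihorosag > sihorosog > siorosog > hiorosog > hiororog  (by unconditioned shift, vowel merger, h-loss, debuccalisation, rhotacism)
The other candidates each miss or misapply at least one Eskule change.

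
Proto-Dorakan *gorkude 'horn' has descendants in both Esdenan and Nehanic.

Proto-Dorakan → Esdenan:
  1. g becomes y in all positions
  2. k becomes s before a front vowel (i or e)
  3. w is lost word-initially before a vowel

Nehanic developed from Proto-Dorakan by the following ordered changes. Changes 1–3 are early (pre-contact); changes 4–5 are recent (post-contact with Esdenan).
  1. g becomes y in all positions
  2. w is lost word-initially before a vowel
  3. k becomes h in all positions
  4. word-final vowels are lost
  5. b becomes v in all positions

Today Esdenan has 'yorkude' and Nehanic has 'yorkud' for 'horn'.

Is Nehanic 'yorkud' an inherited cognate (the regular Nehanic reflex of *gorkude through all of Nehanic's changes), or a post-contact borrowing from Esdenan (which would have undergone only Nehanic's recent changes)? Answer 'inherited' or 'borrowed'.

If inherited, *gorkude would pass through all of Nehanic's changes:
Nehanic: start from *gorkude.
  rule 1 (unconditioned shift): gorkude → yorkude
  rule 2: no change — yorkude
  rule 3 (unconditioned shift): yorkude → yorhude
  rule 4 (apocope): yorhude → yorhud
  rule 5: no change — yorhud
  ⇒ Nehanic yorhud
If borrowed from Esdenan 'yorkude' after the early changes, it would undergo only the recent ones:
  rule 4 (apocope): yorkude → yorkud
  rule 5 (unconditioned shift): no change (yorkud)
  ⇒ as a loan: yorkud
Nehanic 'yorkud' matches the loan outcome 'yorkud', not the inherited 'yorhud' — it skipped the early Nehanic changes, so it was borrowed from Esdenan.

borrowed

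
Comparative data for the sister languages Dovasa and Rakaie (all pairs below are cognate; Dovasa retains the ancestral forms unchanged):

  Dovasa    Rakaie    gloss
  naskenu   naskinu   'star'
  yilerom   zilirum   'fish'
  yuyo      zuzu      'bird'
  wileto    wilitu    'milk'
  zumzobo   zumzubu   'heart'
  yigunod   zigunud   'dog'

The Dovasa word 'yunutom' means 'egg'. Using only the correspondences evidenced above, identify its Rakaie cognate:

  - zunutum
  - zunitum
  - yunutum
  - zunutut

zunutum

yuyo ~ zuzu — Dovasa y corresponds to Rakaie z word-initially before a back vowel.
yilerom ~ zilirum — Dovasa o corresponds to Rakaie u after a consonant, before a nasal.
Applying these to Dovasa 'yunutom':
  yunutom → zunutom   (y→z word-initially before a back vowel)
  zunutom → zunutum   (o→u after a consonant, before a nasal)
So the Rakaie cognate is 'zunutum'.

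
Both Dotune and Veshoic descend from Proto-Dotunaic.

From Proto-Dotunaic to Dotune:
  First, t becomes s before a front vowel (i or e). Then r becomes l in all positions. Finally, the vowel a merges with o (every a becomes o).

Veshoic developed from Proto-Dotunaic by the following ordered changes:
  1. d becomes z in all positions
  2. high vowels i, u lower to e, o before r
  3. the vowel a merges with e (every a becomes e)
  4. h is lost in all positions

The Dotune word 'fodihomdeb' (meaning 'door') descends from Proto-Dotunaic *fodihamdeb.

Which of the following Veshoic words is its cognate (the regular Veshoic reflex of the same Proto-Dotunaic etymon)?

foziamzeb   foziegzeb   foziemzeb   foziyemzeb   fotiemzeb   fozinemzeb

foziemzeb

Veshoic: start from *fodihamdeb.
  rule 1 (unconditioned shift): fodihamdeb → fozihamzeb
  rule 2: no change — fozihamzeb
  rule 3 (vowel merger): fozihamzeb → fozihemzeb
  rule 4 (h-loss): fozihemzeb → foziemzeb
  ⇒ Veshoic foziemzeb
Among the options, 'foziemzeb' alone shows every Veshoic change applied in order.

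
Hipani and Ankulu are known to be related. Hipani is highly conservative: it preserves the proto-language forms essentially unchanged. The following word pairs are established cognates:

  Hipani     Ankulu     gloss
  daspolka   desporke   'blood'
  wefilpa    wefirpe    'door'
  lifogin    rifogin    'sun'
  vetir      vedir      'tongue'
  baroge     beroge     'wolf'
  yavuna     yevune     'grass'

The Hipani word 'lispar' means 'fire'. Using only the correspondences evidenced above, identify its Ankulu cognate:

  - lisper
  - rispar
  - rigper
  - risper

risper

lifogin ~ rifogin — Hipani l corresponds to Ankulu r word-initially before a front vowel.
baroge ~ beroge — Hipani a corresponds to Ankulu e after a consonant, before r.
Applying these to Hipani 'lispar':
  lispar → rispar   (l→r word-initially before a front vowel)
  rispar → risper   (a→e after a consonant, before r)
So the Ankulu cognate is 'risper'.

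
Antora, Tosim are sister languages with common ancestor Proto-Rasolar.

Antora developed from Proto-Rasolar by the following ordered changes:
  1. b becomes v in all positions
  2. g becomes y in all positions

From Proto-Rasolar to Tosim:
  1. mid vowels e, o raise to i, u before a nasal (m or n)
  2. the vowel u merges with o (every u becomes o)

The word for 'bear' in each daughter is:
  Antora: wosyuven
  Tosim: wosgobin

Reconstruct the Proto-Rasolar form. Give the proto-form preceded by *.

*wosguben

Position 6: Antora has v, Tosim has b. Tosim preserves b here (none of its changes turn any other segment into b), so the proto-segment is *b.
Position 7: Antora has e, Tosim has i. Antora preserves e here (none of its changes turn any other segment into e), so the proto-segment is *e.
Continuing position by position gives *wosguben; check it forward:
Antora: start from *wosguben.
  rule 1 (unconditioned shift): wosguben → wosguven
  rule 2 (unconditioned shift): wosguven → wosyuven
  ⇒ Antora wosyuven
Tosim: *wosguben
  wosguben → wosgubin   [pre-nasal raising]
  wosgubin → wosgobin   [vowel merger]
  giving Tosim wosgobin.
No other proto-form is consistent with every reflex, so the reconstruction is *wosguben.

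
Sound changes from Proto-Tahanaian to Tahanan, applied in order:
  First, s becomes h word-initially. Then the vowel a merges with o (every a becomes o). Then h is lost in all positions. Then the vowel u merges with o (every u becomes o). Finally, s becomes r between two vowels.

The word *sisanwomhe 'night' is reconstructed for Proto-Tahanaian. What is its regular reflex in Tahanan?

Tahanan: *sisanwomhe
  sisanwomhe → hisanwomhe   [debuccalisation]
  hisanwomhe → hisonwomhe   [vowel merger]
  hisonwomhe → isonwome   [h-loss]
  isonwome (rule 4 does not apply)
  isonwome → ironwome   [rhotacism]
  giving Tahanan ironwome.

ironwome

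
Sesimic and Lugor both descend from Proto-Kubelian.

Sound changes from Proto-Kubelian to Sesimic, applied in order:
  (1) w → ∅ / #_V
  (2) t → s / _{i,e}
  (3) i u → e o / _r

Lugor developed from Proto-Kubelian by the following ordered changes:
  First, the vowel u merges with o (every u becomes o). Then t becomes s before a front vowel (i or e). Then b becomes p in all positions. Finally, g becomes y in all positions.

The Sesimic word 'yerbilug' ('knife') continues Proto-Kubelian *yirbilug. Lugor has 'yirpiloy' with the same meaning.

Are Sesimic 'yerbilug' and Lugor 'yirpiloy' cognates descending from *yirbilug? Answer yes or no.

Derive the expected Lugor reflex of *yirbilug:
Lugor: *yirbilug > yirbilog > yirpilog > yirpiloy  (by vowel merger, unconditioned shift, unconditioned shift)
Lugor 'yirpiloy' matches the regular reflex exactly, so the pair is cognate.

yes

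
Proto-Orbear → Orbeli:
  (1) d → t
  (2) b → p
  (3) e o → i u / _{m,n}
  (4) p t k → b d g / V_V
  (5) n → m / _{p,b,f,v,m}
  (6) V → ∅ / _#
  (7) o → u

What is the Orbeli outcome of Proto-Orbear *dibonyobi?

Orbeli: start from *dibonyobi.
  rule 1 (unconditioned shift): dibonyobi → tibonyobi
  rule 2 (unconditioned shift): tibonyobi → tiponyopi
  rule 3 (pre-nasal raising): tiponyopi → tipunyopi
  rule 4 (intervocalic voicing): tipunyopi → tibunyobi
  rule 5: no change — tibunyobi
  rule 6 (apocope): tibunyobi → tibunyob
  rule 7 (vowel merger): tibunyob → tibunyub
  ⇒ Orbeli tibunyub

tibunyub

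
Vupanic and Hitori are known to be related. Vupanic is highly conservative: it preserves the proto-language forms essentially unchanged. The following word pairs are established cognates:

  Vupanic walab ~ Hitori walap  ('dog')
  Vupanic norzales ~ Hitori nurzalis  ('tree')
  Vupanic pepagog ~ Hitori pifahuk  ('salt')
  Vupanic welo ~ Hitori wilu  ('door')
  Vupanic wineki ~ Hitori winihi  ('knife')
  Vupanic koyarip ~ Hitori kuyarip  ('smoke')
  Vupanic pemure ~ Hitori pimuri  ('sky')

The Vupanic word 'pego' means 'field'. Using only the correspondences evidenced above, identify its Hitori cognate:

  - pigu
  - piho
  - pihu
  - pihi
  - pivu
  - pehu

pihu

norzales ~ nurzalis, welo ~ wilu — Vupanic e corresponds to Hitori i after a consonant, before a consonant other than r, m, n, p, b, f, v.
pepagog ~ pifahuk — Vupanic g corresponds to Hitori h between vowels (before a back vowel).
welo ~ wilu — Vupanic o corresponds to Hitori u word-finally.
Applying these to Vupanic 'pego':
  pego → pigo   (e→i after a consonant, before a consonant other than r, m, n, p, b, f, v)
  pigo → piho   (g→h between vowels (before a back vowel))
  piho → pihu   (o→u word-finally)
So the Hitori cognate is 'pihu'.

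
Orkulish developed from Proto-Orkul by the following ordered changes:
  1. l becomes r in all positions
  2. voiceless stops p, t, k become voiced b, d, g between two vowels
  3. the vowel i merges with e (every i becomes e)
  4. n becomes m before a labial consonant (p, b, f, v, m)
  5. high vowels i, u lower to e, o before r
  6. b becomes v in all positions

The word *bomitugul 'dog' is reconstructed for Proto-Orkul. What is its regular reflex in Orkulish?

Orkulish: *bomitugul
  bomitugul → bomitugur   [unconditioned shift]
  bomitugur → bomidugur   [intervocalic voicing]
  bomidugur → bomedugur   [vowel merger]
  bomedugur (rule 4 does not apply)
  bomedugur → bomedugor   [pre-rhotic lowering]
  bomedugor → vomedugor   [unconditioned shift]
  giving Orkulish vomedugor.

vomedugor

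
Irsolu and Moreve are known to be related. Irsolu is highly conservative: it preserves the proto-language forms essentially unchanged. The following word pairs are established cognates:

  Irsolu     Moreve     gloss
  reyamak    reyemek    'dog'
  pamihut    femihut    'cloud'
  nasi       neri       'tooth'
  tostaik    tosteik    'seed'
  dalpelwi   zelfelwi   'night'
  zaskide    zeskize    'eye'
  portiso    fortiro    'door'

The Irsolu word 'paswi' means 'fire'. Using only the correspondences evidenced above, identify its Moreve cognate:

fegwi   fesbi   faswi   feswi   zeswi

feswi

pamihut ~ femihut — Irsolu p corresponds to Moreve f word-initially before a back vowel.
reyamak ~ reyemek, nasi ~ neri — Irsolu a corresponds to Moreve e after a consonant, before a consonant other than r, m, n, p, b, f, v.
Applying these to Irsolu 'paswi':
  paswi → faswi   (p→f word-initially before a back vowel)
  faswi → feswi   (a→e after a consonant, before a consonant other than r, m, n, p, b, f, v)
So the Moreve cognate is 'feswi'.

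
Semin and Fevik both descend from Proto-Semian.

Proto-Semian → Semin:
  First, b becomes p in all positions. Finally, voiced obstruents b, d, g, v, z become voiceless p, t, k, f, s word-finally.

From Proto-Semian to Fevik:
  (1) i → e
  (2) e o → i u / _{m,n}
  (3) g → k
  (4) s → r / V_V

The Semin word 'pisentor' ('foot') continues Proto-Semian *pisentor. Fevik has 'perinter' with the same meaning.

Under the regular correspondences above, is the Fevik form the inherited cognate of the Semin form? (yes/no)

no

Derive the expected Fevik reflex of *pisentor:
Fevik: *pisentor > pesentor > pesintor > perintor  (by vowel merger, pre-nasal raising, rhotacism)
The regular Fevik reflex would be 'perintor', but the attested form is 'perinter'. The correspondence is irregular, so they are not cognates (the Fevik form has a different source).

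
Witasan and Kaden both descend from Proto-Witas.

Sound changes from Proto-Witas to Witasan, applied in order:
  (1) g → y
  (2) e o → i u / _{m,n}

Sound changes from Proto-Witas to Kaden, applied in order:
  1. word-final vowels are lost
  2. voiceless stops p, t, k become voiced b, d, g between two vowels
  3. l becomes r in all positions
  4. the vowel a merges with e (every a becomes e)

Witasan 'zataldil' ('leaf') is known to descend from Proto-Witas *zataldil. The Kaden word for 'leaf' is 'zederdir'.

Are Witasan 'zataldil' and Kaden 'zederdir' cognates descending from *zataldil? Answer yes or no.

Derive the expected Kaden reflex of *zataldil:
Kaden: *zataldil
  zataldil (rule 1 does not apply)
  zataldil → zadaldil   [intervocalic voicing]
  zadaldil → zadardir   [unconditioned shift]
  zadardir → zederdir   [vowel merger]
  giving Kaden zederdir.
Kaden 'zederdir' matches the regular reflex exactly, so the pair is cognate.

yes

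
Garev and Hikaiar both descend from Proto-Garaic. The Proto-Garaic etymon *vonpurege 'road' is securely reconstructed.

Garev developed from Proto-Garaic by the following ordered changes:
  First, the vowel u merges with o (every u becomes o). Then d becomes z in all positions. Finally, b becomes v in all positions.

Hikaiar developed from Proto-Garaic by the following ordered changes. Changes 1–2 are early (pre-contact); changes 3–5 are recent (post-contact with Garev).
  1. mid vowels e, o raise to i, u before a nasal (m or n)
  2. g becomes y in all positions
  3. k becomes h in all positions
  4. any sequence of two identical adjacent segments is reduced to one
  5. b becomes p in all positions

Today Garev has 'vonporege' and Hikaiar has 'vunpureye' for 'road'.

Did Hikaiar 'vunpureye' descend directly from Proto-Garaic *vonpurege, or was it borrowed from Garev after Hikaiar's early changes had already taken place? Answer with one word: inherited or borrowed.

If inherited, *vonpurege would pass through all of Hikaiar's changes:
Hikaiar: *vonpurege > vunpurege > vunpureye  (by pre-nasal raising, unconditioned shift)
If borrowed from Garev 'vonporege' after the early changes, it would undergo only the recent ones:
  rule 3 (unconditioned shift): no change (vonporege)
  rule 4 (degemination): no change (vonporege)
  rule 5 (unconditioned shift): no change (vonporege)
  ⇒ as a loan: vonporege
Hikaiar 'vunpureye' matches the inherited outcome exactly, so it is an inherited cognate, not a loan.

inherited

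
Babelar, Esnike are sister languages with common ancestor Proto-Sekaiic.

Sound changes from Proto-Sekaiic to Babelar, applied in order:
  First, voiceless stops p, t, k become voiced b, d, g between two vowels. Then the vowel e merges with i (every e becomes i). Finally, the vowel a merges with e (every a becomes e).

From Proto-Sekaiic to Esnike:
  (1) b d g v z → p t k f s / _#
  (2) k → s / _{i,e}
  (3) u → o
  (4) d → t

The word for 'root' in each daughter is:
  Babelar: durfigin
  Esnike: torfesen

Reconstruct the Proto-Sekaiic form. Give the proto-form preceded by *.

Position 2: Babelar has u, Esnike has o. Babelar preserves u here (none of its changes turn any other segment into u), so the proto-segment is *u.
Position 1: Babelar has d, Esnike has t. Taking the neighbouring segments as reconstructed: Babelar d can only go back to *d; Esnike t could go back to *t or *d — the one source consistent with every daughter is *d.
Verify the candidate proto-form against each daughter:
Babelar: *durfeken
  durfeken → durfegen   [intervocalic voicing]
  durfegen → durfigin   [vowel merger]
  durfigin (rule 3 does not apply)
  giving Babelar durfigin.
Esnike: *durfeken > durfesen > dorfesen > torfesen  (by palatalisation, vowel merger, unconditioned shift)
No other proto-form is consistent with every reflex, so the reconstruction is *durfeken.

*durfeken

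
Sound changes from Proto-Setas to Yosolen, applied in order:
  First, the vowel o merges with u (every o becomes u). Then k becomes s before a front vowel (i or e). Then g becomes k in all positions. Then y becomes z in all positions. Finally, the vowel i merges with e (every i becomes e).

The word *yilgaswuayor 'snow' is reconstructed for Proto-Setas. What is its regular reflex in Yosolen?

zelkaswuazur

Yosolen: start from *yilgaswuayor.
  rule 1 (vowel merger): yilgaswuayor → yilgaswuayur
  rule 2: no change — yilgaswuayur
  rule 3 (unconditioned shift): yilgaswuayur → yilkaswuayur
  rule 4 (unconditioned shift): yilkaswuayur → zilkaswuazur
  rule 5 (vowel merger): zilkaswuazur → zelkaswuazur
  ⇒ Yosolen zelkaswuazur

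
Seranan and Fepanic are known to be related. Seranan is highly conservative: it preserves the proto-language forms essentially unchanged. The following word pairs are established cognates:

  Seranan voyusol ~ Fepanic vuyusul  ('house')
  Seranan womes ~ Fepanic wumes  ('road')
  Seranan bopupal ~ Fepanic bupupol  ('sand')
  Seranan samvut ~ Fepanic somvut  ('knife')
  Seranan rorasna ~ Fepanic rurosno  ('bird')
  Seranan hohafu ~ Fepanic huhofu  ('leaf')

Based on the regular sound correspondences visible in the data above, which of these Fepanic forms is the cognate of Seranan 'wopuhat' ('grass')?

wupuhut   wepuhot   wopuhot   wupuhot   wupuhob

wupuhot

bopupal ~ bupupol — Seranan o corresponds to Fepanic u after a consonant, before a labial obstruent.
bopupal ~ bupupol, rorasna ~ rurosno — Seranan a corresponds to Fepanic o after a consonant, before a consonant other than r, m, n, p, b, f, v.
Applying these to Seranan 'wopuhat':
  wopuhat → wupuhat   (o→u after a consonant, before a labial obstruent)
  wupuhat → wupuhot   (a→o after a consonant, before a consonant other than r, m, n, p, b, f, v)
So the Fepanic cognate is 'wupuhot'.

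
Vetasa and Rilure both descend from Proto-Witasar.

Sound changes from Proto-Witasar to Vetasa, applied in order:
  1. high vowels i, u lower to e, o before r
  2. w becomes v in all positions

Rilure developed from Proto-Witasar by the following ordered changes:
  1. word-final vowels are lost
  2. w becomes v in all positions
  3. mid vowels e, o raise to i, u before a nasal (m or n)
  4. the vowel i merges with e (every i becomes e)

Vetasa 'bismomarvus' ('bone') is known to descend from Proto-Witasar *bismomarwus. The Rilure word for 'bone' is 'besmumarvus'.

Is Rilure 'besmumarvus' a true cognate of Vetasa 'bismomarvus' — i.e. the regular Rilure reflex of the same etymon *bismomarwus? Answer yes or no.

Derive the expected Rilure reflex of *bismomarwus:
Rilure: *bismomarwus > bismomarvus > bismumarvus > besmumarvus  (by unconditioned shift, pre-nasal raising, vowel merger)
Rilure 'besmumarvus' matches the regular reflex exactly, so the pair is cognate.

yes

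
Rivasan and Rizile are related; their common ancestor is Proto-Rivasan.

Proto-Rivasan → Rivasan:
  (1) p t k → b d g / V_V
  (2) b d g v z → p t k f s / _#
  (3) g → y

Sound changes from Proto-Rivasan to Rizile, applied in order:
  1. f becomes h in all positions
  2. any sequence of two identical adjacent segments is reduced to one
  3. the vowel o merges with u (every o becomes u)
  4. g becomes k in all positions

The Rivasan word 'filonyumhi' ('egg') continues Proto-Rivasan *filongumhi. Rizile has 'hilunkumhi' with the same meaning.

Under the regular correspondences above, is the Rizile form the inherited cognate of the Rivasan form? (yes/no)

Derive the expected Rizile reflex of *filongumhi:
Rizile: start from *filongumhi.
  rule 1 (unconditioned shift): filongumhi → hilongumhi
  rule 2: no change — hilongumhi
  rule 3 (vowel merger): hilongumhi → hilungumhi
  rule 4 (unconditioned shift): hilungumhi → hilunkumhi
  ⇒ Rizile hilunkumhi
Rizile 'hilunkumhi' matches the regular reflex exactly, so the pair is cognate.

yes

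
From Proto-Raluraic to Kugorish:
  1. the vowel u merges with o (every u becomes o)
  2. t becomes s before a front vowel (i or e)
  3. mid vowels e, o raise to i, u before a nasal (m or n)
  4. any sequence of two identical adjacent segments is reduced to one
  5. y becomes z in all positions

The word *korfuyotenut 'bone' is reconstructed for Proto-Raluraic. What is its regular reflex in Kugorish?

korfozosinot

Kugorish: *korfuyotenut
  korfuyotenut → korfoyotenot   [vowel merger]
  korfoyotenot → korfoyosenot   [palatalisation]
  korfoyosenot → korfoyosinot   [pre-nasal raising]
  korfoyosinot (rule 4 does not apply)
  korfoyosinot → korfozosinot   [unconditioned shift]
  giving Kugorish korfozosinot.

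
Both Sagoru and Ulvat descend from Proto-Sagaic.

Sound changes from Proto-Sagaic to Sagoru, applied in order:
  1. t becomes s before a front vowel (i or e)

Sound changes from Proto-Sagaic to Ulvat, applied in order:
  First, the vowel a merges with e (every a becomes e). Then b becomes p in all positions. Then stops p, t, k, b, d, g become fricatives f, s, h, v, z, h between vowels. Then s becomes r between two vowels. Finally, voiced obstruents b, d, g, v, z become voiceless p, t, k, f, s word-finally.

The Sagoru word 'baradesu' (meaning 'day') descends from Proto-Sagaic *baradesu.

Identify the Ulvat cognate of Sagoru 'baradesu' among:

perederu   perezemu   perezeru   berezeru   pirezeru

Ulvat: *baradesu
  baradesu → beredesu   [vowel merger]
  beredesu → peredesu   [unconditioned shift]
  peredesu → perezesu   [intervocalic lenition]
  perezesu → perezeru   [rhotacism]
  perezeru (rule 5 does not apply)
  giving Ulvat perezeru.
Only 'perezeru' matches the regular Ulvat development of *baradesu.

perezeru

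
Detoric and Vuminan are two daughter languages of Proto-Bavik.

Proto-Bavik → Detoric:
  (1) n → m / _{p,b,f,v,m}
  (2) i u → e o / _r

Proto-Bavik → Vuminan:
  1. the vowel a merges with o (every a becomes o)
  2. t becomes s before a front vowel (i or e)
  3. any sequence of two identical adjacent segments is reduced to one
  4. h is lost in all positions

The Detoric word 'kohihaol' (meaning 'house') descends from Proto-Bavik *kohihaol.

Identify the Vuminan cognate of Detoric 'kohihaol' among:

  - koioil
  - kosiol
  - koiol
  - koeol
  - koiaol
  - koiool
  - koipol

koiol

Vuminan: *kohihaol
  kohihaol → kohihool   [vowel merger]
  kohihool (rule 2 does not apply)
  kohihool → kohihol   [degemination]
  kohihol → koiol   [h-loss]
  giving Vuminan koiol.
Only 'koiol' matches the regular Vuminan development of *kohihaol.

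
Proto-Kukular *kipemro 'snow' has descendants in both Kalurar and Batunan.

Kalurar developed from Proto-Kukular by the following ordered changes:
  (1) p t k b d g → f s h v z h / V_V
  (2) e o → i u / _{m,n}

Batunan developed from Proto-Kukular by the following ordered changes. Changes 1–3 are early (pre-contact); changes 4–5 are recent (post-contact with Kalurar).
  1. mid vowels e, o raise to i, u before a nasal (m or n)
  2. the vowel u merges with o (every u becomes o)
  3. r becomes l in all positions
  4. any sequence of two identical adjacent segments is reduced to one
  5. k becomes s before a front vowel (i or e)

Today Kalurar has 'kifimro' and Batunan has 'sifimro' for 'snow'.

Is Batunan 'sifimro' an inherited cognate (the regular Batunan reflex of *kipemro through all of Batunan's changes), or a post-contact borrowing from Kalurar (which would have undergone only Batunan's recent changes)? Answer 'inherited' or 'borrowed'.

borrowed

If inherited, *kipemro would pass through all of Batunan's changes:
Batunan: start from *kipemro.
  rule 1 (pre-nasal raising): kipemro → kipimro
  rule 2: no change — kipimro
  rule 3 (unconditioned shift): kipimro → kipimlo
  rule 4: no change — kipimlo
  rule 5 (palatalisation): kipimlo → sipimlo
  ⇒ Batunan sipimlo
If borrowed from Kalurar 'kifimro' after the early changes, it would undergo only the recent ones:
  rule 4 (degemination): no change (kifimro)
  rule 5 (palatalisation): kifimro → sifimro
  ⇒ as a loan: sifimro
Batunan 'sifimro' matches the loan outcome 'sifimro', not the inherited 'sipimlo' — it skipped the early Batunan changes, so it was borrowed from Kalurar.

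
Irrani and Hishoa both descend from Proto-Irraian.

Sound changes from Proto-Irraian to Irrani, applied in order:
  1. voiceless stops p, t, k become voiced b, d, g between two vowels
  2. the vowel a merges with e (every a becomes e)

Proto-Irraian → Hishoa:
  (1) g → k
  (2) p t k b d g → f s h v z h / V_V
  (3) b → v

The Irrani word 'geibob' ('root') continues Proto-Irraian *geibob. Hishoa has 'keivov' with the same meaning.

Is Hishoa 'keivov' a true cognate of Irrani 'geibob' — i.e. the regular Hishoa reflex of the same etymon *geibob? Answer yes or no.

Derive the expected Hishoa reflex of *geibob:
Hishoa: start from *geibob.
  rule 1 (unconditioned shift): geibob → keibob
  rule 2 (intervocalic lenition): keibob → keivob
  rule 3 (unconditioned shift): keivob → keivov
  ⇒ Hishoa keivov
Hishoa 'keivov' matches the regular reflex exactly, so the pair is cognate.

yes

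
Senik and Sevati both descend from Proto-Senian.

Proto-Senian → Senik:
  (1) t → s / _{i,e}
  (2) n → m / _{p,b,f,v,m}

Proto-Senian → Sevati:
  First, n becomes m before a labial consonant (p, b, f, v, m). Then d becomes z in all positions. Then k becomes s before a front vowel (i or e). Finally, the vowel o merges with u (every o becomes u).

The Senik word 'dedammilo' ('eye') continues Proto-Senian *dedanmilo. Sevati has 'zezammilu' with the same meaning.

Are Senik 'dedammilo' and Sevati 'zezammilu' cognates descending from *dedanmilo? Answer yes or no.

Derive the expected Sevati reflex of *dedanmilo:
Sevati: *dedanmilo > dedammilo > zezammilo > zezammilu  (by nasal place assimilation, unconditioned shift, vowel merger)
Sevati 'zezammilu' matches the regular reflex exactly, so the pair is cognate.

yes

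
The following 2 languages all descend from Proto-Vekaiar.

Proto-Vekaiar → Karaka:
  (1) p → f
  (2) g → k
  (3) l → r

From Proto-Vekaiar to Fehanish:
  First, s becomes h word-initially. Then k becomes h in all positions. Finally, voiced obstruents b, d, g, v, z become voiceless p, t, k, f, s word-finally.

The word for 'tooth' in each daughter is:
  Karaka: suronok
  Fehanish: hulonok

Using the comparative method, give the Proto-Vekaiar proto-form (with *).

Position 1: Karaka has s, Fehanish has h. Karaka preserves s here (none of its changes turn any other segment into s), so the proto-segment is *s.
Position 3: Karaka has r, Fehanish has l. Fehanish preserves l here (none of its changes turn any other segment into l), so the proto-segment is *l.
Verify the candidate proto-form against each daughter:
Karaka: *sulonog > sulonok > suronok  (by unconditioned shift, unconditioned shift)
Fehanish: *sulonog
  sulonog → hulonog   [debuccalisation]
  hulonog (rule 2 does not apply)
  hulonog → hulonok   [final devoicing]
  giving Fehanish hulonok.
No other proto-form is consistent with every reflex, so the reconstruction is *sulonog.

*sulonog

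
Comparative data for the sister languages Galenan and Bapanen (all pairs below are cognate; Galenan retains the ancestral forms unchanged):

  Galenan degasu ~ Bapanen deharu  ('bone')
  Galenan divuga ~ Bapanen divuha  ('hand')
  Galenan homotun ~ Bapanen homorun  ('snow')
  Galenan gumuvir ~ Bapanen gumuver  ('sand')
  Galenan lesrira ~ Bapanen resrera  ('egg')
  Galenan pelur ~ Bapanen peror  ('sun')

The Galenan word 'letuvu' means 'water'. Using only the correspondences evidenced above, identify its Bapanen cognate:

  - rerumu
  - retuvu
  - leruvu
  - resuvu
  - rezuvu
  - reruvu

reruvu

lesrira ~ resrera — Galenan l corresponds to Bapanen r word-initially before a front vowel.
homotun ~ homorun — Galenan t corresponds to Bapanen r between vowels (before a back vowel).
Applying these to Galenan 'letuvu':
  letuvu → retuvu   (l→r word-initially before a front vowel)
  retuvu → reruvu   (t→r between vowels (before a back vowel))
So the Bapanen cognate is 'reruvu'.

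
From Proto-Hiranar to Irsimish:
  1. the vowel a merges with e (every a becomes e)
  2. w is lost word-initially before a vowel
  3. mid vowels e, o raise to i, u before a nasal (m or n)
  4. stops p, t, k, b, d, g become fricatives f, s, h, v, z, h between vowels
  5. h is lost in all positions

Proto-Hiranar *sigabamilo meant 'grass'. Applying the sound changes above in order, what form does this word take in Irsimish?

sievimilo

Irsimish: *sigabamilo
  sigabamilo → sigebemilo   [vowel merger]
  sigebemilo (rule 2 does not apply)
  sigebemilo → sigebimilo   [pre-nasal raising]
  sigebimilo → sihevimilo   [intervocalic lenition]
  sihevimilo → sievimilo   [h-loss]
  giving Irsimish sievimilo.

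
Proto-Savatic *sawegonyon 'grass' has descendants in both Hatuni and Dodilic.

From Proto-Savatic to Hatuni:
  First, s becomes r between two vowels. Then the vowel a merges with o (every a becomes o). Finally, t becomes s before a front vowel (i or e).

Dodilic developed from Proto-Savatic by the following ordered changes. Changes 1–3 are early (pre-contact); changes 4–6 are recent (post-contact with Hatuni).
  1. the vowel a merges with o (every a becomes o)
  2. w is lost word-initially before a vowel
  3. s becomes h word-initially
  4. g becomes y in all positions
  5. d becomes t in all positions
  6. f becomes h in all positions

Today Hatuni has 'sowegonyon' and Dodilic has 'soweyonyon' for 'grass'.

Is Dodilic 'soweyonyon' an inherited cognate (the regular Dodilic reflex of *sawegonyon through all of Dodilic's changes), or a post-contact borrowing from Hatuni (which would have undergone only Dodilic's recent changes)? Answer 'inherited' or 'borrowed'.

If inherited, *sawegonyon would pass through all of Dodilic's changes:
Dodilic: *sawegonyon > sowegonyon > howegonyon > howeyonyon  (by vowel merger, debuccalisation, unconditioned shift)
If borrowed from Hatuni 'sowegonyon' after the early changes, it would undergo only the recent ones:
  rule 4 (unconditioned shift): sowegonyon → soweyonyon
  rule 5 (unconditioned shift): no change (soweyonyon)
  rule 6 (unconditioned shift): no change (soweyonyon)
  ⇒ as a loan: soweyonyon
Dodilic 'soweyonyon' matches the loan outcome 'soweyonyon', not the inherited 'howeyonyon' — it skipped the early Dodilic changes, so it was borrowed from Hatuni.

borrowed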